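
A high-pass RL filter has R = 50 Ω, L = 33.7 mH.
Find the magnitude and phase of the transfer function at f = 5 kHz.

Step 1 — Angular frequency: ω = 2π·5000 = 3.142e+04 rad/s.
Step 2 — Transfer function: H(jω) = jωL/(R + jωL).
Step 3 — Numerator jωL = j·1059; denominator R + jωL = 50 + j1059.
Step 4 — H = 0.9978 + j0.04712.
Step 5 — Magnitude: |H| = 0.9989 (-0.0 dB); phase: φ = 2.7°.

|H| = 0.9989 (-0.0 dB), φ = 2.7°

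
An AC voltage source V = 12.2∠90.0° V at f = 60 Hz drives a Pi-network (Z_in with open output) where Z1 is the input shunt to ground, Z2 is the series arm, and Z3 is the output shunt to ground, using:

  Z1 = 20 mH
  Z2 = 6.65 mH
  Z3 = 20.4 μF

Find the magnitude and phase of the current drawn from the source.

Step 1 — Angular frequency: ω = 2π·f = 2π·60 = 377 rad/s.
Step 2 — Component impedances:
  Z1: Z = jωL = j·377·0.02 = 0 + j7.54 Ω
  Z2: Z = jωL = j·377·0.00665 = 0 + j2.507 Ω
  Z3: Z = 1/(jωC) = -j/(ω·C) = 0 - j130 Ω
Step 3 — With open output, the series arm Z2 and the output shunt Z3 appear in series to ground: Z2 + Z3 = 0 - j127.5 Ω.
Step 4 — Parallel with input shunt Z1: Z_in = Z1 || (Z2 + Z3) = 0 + j8.014 Ω = 8.014∠90.0° Ω.
Step 5 — Source phasor: V = 12.2∠90.0° V = 0 + j12.2 V.
Step 6 — Ohm's law: I = V / Z_total = (0 + j12.2) / (0 + j8.014) = 1.522 A.
Step 7 — Convert to polar: |I| = 1.522 A, ∠I = -0.0°.

I = 1.522∠-0.0° A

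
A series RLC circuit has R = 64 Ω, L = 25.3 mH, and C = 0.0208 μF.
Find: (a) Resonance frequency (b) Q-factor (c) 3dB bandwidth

Step 1 — Resonance condition Im(Z)=0 gives ω₀ = 1/√(LC).
Step 2 — ω₀ = 1/√(0.0253·2.08e-08) = 4.359e+04 rad/s.
Step 3 — f₀ = ω₀/(2π) = 6938 Hz.
Step 4 — Series Q: Q = ω₀L/R = 4.359e+04·0.0253/64 = 17.23.
Step 5 — 3dB bandwidth: Δω = ω₀/Q = 2530 rad/s; BW = Δω/(2π) = 402.6 Hz.

(a) f₀ = 6938 Hz  (b) Q = 17.23  (c) BW = 402.6 Hz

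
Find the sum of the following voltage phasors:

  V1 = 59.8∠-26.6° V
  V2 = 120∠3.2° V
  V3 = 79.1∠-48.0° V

Step 1 — Convert each phasor to rectangular form:
  V1 = 59.8·(cos(-26.6°) + j·sin(-26.6°)) = 53.47 - j26.78 V
  V2 = 120·(cos(3.2°) + j·sin(3.2°)) = 119.8 + j6.699 V
  V3 = 79.1·(cos(-48.0°) + j·sin(-48.0°)) = 52.93 - j58.78 V
Step 2 — Sum components: V_total = 226.2 - j78.86 V.
Step 3 — Convert to polar: |V_total| = 239.6 V, ∠V_total = -19.2°.

V_total = 239.6∠-19.2° V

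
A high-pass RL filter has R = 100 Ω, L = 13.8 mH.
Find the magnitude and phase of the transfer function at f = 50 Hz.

Step 1 — Angular frequency: ω = 2π·50 = 314.2 rad/s.
Step 2 — Transfer function: H(jω) = jωL/(R + jωL).
Step 3 — Numerator jωL = j·4.335; denominator R + jωL = 100 + j4.335.
Step 4 — H = 0.001876 + j0.04327.
Step 5 — Magnitude: |H| = 0.04331 (-27.3 dB); phase: φ = 87.5°.

|H| = 0.04331 (-27.3 dB), φ = 87.5°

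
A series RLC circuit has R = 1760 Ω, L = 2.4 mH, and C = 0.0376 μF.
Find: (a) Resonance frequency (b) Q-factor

Step 1 — Resonance condition Im(Z)=0 gives ω₀ = 1/√(LC).
Step 2 — ω₀ = 1/√(0.0024·3.76e-08) = 1.053e+05 rad/s.
Step 3 — f₀ = ω₀/(2π) = 1.675e+04 Hz.
Step 4 — Series Q: Q = ω₀L/R = 1.053e+05·0.0024/1760 = 0.1435.

(a) f₀ = 1.675e+04 Hz  (b) Q = 0.1435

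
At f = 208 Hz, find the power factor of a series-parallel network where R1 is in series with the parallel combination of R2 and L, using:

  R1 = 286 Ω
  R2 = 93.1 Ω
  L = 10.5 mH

Step 1 — Angular frequency: ω = 2π·f = 2π·208 = 1307 rad/s.
Step 2 — Component impedances:
  R1: Z = R = 286 Ω
  R2: Z = R = 93.1 Ω
  L: Z = jωL = j·1307·0.0105 = 0 + j13.72 Ω
Step 3 — Parallel branch: R2 || L = 1/(1/R2 + 1/L) = 1.98 + j13.43 Ω.
Step 4 — Series with R1: Z_total = R1 + (R2 || L) = 288 + j13.43 Ω = 288.3∠2.7° Ω.
Step 5 — Power factor: PF = cos(φ) = Re(Z)/|Z| = 287.98/288.29 = 0.9989.
Step 6 — Type: Im(Z) = 13.43 ⇒ lagging (phase φ = 2.7°).

PF = 0.9989 (lagging, φ = 2.7°)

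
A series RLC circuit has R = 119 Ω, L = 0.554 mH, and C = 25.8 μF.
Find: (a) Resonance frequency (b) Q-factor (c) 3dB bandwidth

Step 1 — Resonance: ω₀ = 1/√(LC) = 1/√(0.000554·2.58e-05) = 8364 rad/s.
Step 2 — f₀ = ω₀/(2π) = 1331 Hz.
Step 3 — Series Q: Q = ω₀L/R = 8364·0.000554/119 = 0.03894.
Step 4 — Bandwidth: Δω = ω₀/Q = 2.148e+05 rad/s; BW = Δω/(2π) = 3.419e+04 Hz.

(a) f₀ = 1331 Hz  (b) Q = 0.03894  (c) BW = 3.419e+04 Hz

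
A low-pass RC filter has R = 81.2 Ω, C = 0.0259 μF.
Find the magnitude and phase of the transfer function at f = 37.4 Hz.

Step 1 — Angular frequency: ω = 2π·37.4 = 235 rad/s.
Step 2 — Transfer function: H(jω) = 1/(1 + jωRC).
Step 3 — Denominator: 1 + jωRC = 1 + j·235·81.2·2.59e-08 = 1 + j0.0004942.
Step 4 — H = 1 - j0.0004942.
Step 5 — Magnitude: |H| = 1 (-0.0 dB); phase: φ = -0.0°.

|H| = 1 (-0.0 dB), φ = -0.0°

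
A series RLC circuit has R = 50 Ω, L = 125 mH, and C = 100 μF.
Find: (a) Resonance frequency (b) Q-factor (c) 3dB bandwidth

Step 1 — Resonance: ω₀ = 1/√(LC) = 1/√(0.125·0.0001) = 282.8 rad/s.
Step 2 — f₀ = ω₀/(2π) = 45.02 Hz.
Step 3 — Series Q: Q = ω₀L/R = 282.8·0.125/50 = 0.7071.
Step 4 — Bandwidth: Δω = ω₀/Q = 400 rad/s; BW = Δω/(2π) = 63.66 Hz.

(a) f₀ = 45.02 Hz  (b) Q = 0.7071  (c) BW = 63.66 Hz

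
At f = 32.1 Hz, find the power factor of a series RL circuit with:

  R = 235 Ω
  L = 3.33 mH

Step 1 — Angular frequency: ω = 2π·f = 2π·32.1 = 201.7 rad/s.
Step 2 — Component impedances:
  R: Z = R = 235 Ω
  L: Z = jωL = j·201.7·0.00333 = 0 + j0.6716 Ω
Step 3 — Series combination: Z_total = R + L = 235 + j0.6716 Ω = 235∠0.2° Ω.
Step 4 — Power factor: PF = cos(φ) = Re(Z)/|Z| = 235/235 = 1.
Step 5 — Type: Im(Z) = 0.6716 ⇒ lagging (phase φ = 0.2°).

PF = 1 (lagging, φ = 0.2°)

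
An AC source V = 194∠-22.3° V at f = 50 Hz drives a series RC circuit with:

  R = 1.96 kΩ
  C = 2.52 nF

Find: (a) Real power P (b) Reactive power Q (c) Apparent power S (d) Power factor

Step 1 — Angular frequency: ω = 2π·f = 2π·50 = 314.2 rad/s.
Step 2 — Component impedances:
  R: Z = R = 1960 Ω
  C: Z = 1/(jωC) = -j/(ω·C) = 0 - j1.263e+06 Ω
Step 3 — Series combination: Z_total = R + C = 1960 - j1.263e+06 Ω = 1.263e+06∠-89.9° Ω.
Step 4 — Source phasor: V = 194∠-22.3° V = 179.5 - j73.61 V.
Step 5 — Current: I = V / Z = 5.85e-05 + j0.000142 A = 0.0001536∠67.6° A.
Step 6 — Complex power: S = V·I* = 4.623e-05 - j0.0298 VA.
Step 7 — Real power: P = Re(S) = 4.623e-05 W.
Step 8 — Reactive power: Q = Im(S) = -0.0298 VAR.
Step 9 — Apparent power: |S| = 0.0298 VA.
Step 10 — Power factor: PF = P/|S| = 0.001552 (leading).

(a) P = 4.623e-05 W  (b) Q = -0.0298 VAR  (c) S = 0.0298 VA  (d) PF = 0.001552 (leading)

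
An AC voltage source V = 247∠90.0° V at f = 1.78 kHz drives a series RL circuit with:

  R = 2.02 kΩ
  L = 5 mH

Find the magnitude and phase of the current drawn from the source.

Step 1 — Angular frequency: ω = 2π·f = 2π·1780 = 1.118e+04 rad/s.
Step 2 — Component impedances:
  R: Z = R = 2020 Ω
  L: Z = jωL = j·1.118e+04·0.005 = 0 + j55.92 Ω
Step 3 — Series combination: Z_total = R + L = 2020 + j55.92 Ω = 2021∠1.6° Ω.
Step 4 — Source phasor: V = 247∠90.0° V = 0 + j247 V.
Step 5 — Ohm's law: I = V / Z_total = (0 + j247) / (2020 + j55.92) = 0.003382 + j0.1222 A.
Step 6 — Convert to polar: |I| = 0.1222 A, ∠I = 88.4°.

I = 0.1222∠88.4° A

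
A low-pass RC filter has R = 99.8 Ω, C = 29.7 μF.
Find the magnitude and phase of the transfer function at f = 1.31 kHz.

Step 1 — Angular frequency: ω = 2π·1310 = 8231 rad/s.
Step 2 — Transfer function: H(jω) = 1/(1 + jωRC).
Step 3 — Denominator: 1 + jωRC = 1 + j·8231·99.8·2.97e-05 = 1 + j24.4.
Step 4 — H = 0.001677 - j0.04092.
Step 5 — Magnitude: |H| = 0.04095 (-27.8 dB); phase: φ = -87.7°.

|H| = 0.04095 (-27.8 dB), φ = -87.7°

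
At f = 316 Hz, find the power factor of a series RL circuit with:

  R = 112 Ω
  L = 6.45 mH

Step 1 — Angular frequency: ω = 2π·f = 2π·316 = 1985 rad/s.
Step 2 — Component impedances:
  R: Z = R = 112 Ω
  L: Z = jωL = j·1985·0.00645 = 0 + j12.81 Ω
Step 3 — Series combination: Z_total = R + L = 112 + j12.81 Ω = 112.7∠6.5° Ω.
Step 4 — Power factor: PF = cos(φ) = Re(Z)/|Z| = 112/112.73 = 0.9935.
Step 5 — Type: Im(Z) = 12.81 ⇒ lagging (phase φ = 6.5°).

PF = 0.9935 (lagging, φ = 6.5°)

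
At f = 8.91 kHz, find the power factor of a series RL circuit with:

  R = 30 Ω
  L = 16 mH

Step 1 — Angular frequency: ω = 2π·f = 2π·8910 = 5.598e+04 rad/s.
Step 2 — Component impedances:
  R: Z = R = 30 Ω
  L: Z = jωL = j·5.598e+04·0.016 = 0 + j895.7 Ω
Step 3 — Series combination: Z_total = R + L = 30 + j895.7 Ω = 896.2∠88.1° Ω.
Step 4 — Power factor: PF = cos(φ) = Re(Z)/|Z| = 30/896.2 = 0.03347.
Step 5 — Type: Im(Z) = 895.7 ⇒ lagging (phase φ = 88.1°).

PF = 0.03347 (lagging, φ = 88.1°)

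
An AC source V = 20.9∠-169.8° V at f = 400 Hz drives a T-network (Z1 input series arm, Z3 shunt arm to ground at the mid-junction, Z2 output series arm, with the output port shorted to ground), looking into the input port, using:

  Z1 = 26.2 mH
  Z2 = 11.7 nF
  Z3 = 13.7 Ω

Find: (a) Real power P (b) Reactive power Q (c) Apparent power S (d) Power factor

Step 1 — Angular frequency: ω = 2π·f = 2π·400 = 2513 rad/s.
Step 2 — Component impedances:
  Z1: Z = jωL = j·2513·0.0262 = 0 + j65.85 Ω
  Z2: Z = 1/(jωC) = -j/(ω·C) = 0 - j3.401e+04 Ω
  Z3: Z = R = 13.7 Ω
Step 3 — With the output port shorted to ground, the output series arm Z2 runs from the junction to ground; the shunt arm Z3 also runs from the junction to ground. They appear in parallel: Z3 || Z2 = 13.7 - j0.005519 Ω.
Step 4 — Series with input arm Z1: Z_in = Z1 + (Z3 || Z2) = 13.7 + j65.84 Ω = 67.25∠78.2° Ω.
Step 5 — Source phasor: V = 20.9∠-169.8° V = -20.57 - j3.701 V.
Step 6 — Current: I = V / Z = -0.1162 + j0.2882 A = 0.3108∠112.0° A.
Step 7 — Complex power: S = V·I* = 1.323 + j6.359 VA.
Step 8 — Real power: P = Re(S) = 1.323 W.
Step 9 — Reactive power: Q = Im(S) = 6.359 VAR.
Step 10 — Apparent power: |S| = 6.495 VA.
Step 11 — Power factor: PF = P/|S| = 0.2037 (lagging).

(a) P = 1.323 W  (b) Q = 6.359 VAR  (c) S = 6.495 VA  (d) PF = 0.2037 (lagging)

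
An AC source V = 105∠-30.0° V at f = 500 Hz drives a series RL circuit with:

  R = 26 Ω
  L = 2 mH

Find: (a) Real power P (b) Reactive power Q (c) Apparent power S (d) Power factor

Step 1 — Angular frequency: ω = 2π·f = 2π·500 = 3142 rad/s.
Step 2 — Component impedances:
  R: Z = R = 26 Ω
  L: Z = jωL = j·3142·0.002 = 0 + j6.283 Ω
Step 3 — Series combination: Z_total = R + L = 26 + j6.283 Ω = 26.75∠13.6° Ω.
Step 4 — Source phasor: V = 105∠-30.0° V = 90.93 - j52.5 V.
Step 5 — Current: I = V / Z = 2.843 - j2.706 A = 3.925∠-43.6° A.
Step 6 — Complex power: S = V·I* = 400.6 + j96.82 VA.
Step 7 — Real power: P = Re(S) = 400.6 W.
Step 8 — Reactive power: Q = Im(S) = 96.82 VAR.
Step 9 — Apparent power: |S| = 412.2 VA.
Step 10 — Power factor: PF = P/|S| = 0.972 (lagging).

(a) P = 400.6 W  (b) Q = 96.82 VAR  (c) S = 412.2 VA  (d) PF = 0.972 (lagging)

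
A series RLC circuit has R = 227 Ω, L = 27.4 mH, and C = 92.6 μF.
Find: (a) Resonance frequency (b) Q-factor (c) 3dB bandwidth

Step 1 — Resonance condition Im(Z)=0 gives ω₀ = 1/√(LC).
Step 2 — ω₀ = 1/√(0.0274·9.26e-05) = 627.8 rad/s.
Step 3 — f₀ = ω₀/(2π) = 99.92 Hz.
Step 4 — Series Q: Q = ω₀L/R = 627.8·0.0274/227 = 0.07578.
Step 5 — 3dB bandwidth: Δω = ω₀/Q = 8285 rad/s; BW = Δω/(2π) = 1319 Hz.

(a) f₀ = 99.92 Hz  (b) Q = 0.07578  (c) BW = 1319 Hz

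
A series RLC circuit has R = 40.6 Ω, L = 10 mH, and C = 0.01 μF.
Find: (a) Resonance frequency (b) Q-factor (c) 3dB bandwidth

Step 1 — Resonance condition Im(Z)=0 gives ω₀ = 1/√(LC).
Step 2 — ω₀ = 1/√(0.01·1e-08) = 1e+05 rad/s.
Step 3 — f₀ = ω₀/(2π) = 1.592e+04 Hz.
Step 4 — Series Q: Q = ω₀L/R = 1e+05·0.01/40.6 = 24.63.
Step 5 — 3dB bandwidth: Δω = ω₀/Q = 4060 rad/s; BW = Δω/(2π) = 646.2 Hz.

(a) f₀ = 1.592e+04 Hz  (b) Q = 24.63  (c) BW = 646.2 Hz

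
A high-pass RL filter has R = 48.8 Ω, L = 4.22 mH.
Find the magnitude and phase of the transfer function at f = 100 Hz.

Step 1 — Angular frequency: ω = 2π·100 = 628.3 rad/s.
Step 2 — Transfer function: H(jω) = jωL/(R + jωL).
Step 3 — Numerator jωL = j·2.652; denominator R + jωL = 48.8 + j2.652.
Step 4 — H = 0.002944 + j0.05417.
Step 5 — Magnitude: |H| = 0.05425 (-25.3 dB); phase: φ = 86.9°.

|H| = 0.05425 (-25.3 dB), φ = 86.9°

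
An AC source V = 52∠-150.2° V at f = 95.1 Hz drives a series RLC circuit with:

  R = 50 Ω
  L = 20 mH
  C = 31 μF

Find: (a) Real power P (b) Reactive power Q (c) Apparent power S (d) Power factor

Step 1 — Angular frequency: ω = 2π·f = 2π·95.1 = 597.5 rad/s.
Step 2 — Component impedances:
  R: Z = R = 50 Ω
  L: Z = jωL = j·597.5·0.02 = 0 + j11.95 Ω
  C: Z = 1/(jωC) = -j/(ω·C) = 0 - j53.99 Ω
Step 3 — Series combination: Z_total = R + L + C = 50 - j42.03 Ω = 65.32∠-40.1° Ω.
Step 4 — Source phasor: V = 52∠-150.2° V = -45.12 - j25.84 V.
Step 5 — Current: I = V / Z = -0.2742 - j0.7474 A = 0.7961∠-110.1° A.
Step 6 — Complex power: S = V·I* = 31.69 - j26.64 VA.
Step 7 — Real power: P = Re(S) = 31.69 W.
Step 8 — Reactive power: Q = Im(S) = -26.64 VAR.
Step 9 — Apparent power: |S| = 41.4 VA.
Step 10 — Power factor: PF = P/|S| = 0.7654 (leading).

(a) P = 31.69 W  (b) Q = -26.64 VAR  (c) S = 41.4 VA  (d) PF = 0.7654 (leading)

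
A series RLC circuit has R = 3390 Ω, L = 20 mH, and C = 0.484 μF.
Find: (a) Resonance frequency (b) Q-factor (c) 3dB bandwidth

Step 1 — Resonance condition Im(Z)=0 gives ω₀ = 1/√(LC).
Step 2 — ω₀ = 1/√(0.02·4.84e-07) = 1.016e+04 rad/s.
Step 3 — f₀ = ω₀/(2π) = 1618 Hz.
Step 4 — Series Q: Q = ω₀L/R = 1.016e+04·0.02/3390 = 0.05996.
Step 5 — 3dB bandwidth: Δω = ω₀/Q = 1.695e+05 rad/s; BW = Δω/(2π) = 2.698e+04 Hz.

(a) f₀ = 1618 Hz  (b) Q = 0.05996  (c) BW = 2.698e+04 Hz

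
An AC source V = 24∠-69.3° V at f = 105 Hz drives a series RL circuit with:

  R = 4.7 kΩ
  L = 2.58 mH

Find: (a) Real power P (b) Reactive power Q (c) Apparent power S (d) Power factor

Step 1 — Angular frequency: ω = 2π·f = 2π·105 = 659.7 rad/s.
Step 2 — Component impedances:
  R: Z = R = 4700 Ω
  L: Z = jωL = j·659.7·0.00258 = 0 + j1.702 Ω
Step 3 — Series combination: Z_total = R + L = 4700 + j1.702 Ω = 4700∠0.0° Ω.
Step 4 — Source phasor: V = 24∠-69.3° V = 8.483 - j22.45 V.
Step 5 — Current: I = V / Z = 0.001803 - j0.004777 A = 0.005106∠-69.3° A.
Step 6 — Complex power: S = V·I* = 0.1226 + j4.438e-05 VA.
Step 7 — Real power: P = Re(S) = 0.1226 W.
Step 8 — Reactive power: Q = Im(S) = 4.438e-05 VAR.
Step 9 — Apparent power: |S| = 0.1226 VA.
Step 10 — Power factor: PF = P/|S| = 1 (lagging).

(a) P = 0.1226 W  (b) Q = 4.438e-05 VAR  (c) S = 0.1226 VA  (d) PF = 1 (lagging)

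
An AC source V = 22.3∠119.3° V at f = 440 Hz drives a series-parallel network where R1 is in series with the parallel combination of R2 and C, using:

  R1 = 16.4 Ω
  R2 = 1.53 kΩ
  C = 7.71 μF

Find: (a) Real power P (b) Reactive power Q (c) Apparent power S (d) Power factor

Step 1 — Angular frequency: ω = 2π·f = 2π·440 = 2765 rad/s.
Step 2 — Component impedances:
  R1: Z = R = 16.4 Ω
  R2: Z = R = 1530 Ω
  C: Z = 1/(jωC) = -j/(ω·C) = 0 - j46.92 Ω
Step 3 — Parallel branch: R2 || C = 1/(1/R2 + 1/C) = 1.437 - j46.87 Ω.
Step 4 — Series with R1: Z_total = R1 + (R2 || C) = 17.84 - j46.87 Ω = 50.15∠-69.2° Ω.
Step 5 — Source phasor: V = 22.3∠119.3° V = -10.91 + j19.45 V.
Step 6 — Current: I = V / Z = -0.4398 - j0.06546 A = 0.4447∠-171.5° A.
Step 7 — Complex power: S = V·I* = 3.527 - j9.268 VA.
Step 8 — Real power: P = Re(S) = 3.527 W.
Step 9 — Reactive power: Q = Im(S) = -9.268 VAR.
Step 10 — Apparent power: |S| = 9.916 VA.
Step 11 — Power factor: PF = P/|S| = 0.3557 (leading).

(a) P = 3.527 W  (b) Q = -9.268 VAR  (c) S = 9.916 VA  (d) PF = 0.3557 (leading)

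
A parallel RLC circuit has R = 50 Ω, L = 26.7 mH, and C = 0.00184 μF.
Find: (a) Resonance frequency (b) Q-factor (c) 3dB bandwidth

Step 1 — Resonance: ω₀ = 1/√(LC) = 1/√(0.0267·1.84e-09) = 1.427e+05 rad/s.
Step 2 — f₀ = ω₀/(2π) = 2.271e+04 Hz.
Step 3 — Parallel Q: Q = R/(ω₀L) = 50/(1.427e+05·0.0267) = 0.01313.
Step 4 — Bandwidth: Δω = ω₀/Q = 1.087e+07 rad/s; BW = Δω/(2π) = 1.73e+06 Hz.

(a) f₀ = 2.271e+04 Hz  (b) Q = 0.01313  (c) BW = 1.73e+06 Hz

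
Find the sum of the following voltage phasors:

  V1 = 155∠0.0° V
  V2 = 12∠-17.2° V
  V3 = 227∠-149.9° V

Step 1 — Convert each phasor to rectangular form:
  V1 = 155·(cos(0.0°) + j·sin(0.0°)) = 155 V
  V2 = 12·(cos(-17.2°) + j·sin(-17.2°)) = 11.46 - j3.548 V
  V3 = 227·(cos(-149.9°) + j·sin(-149.9°)) = -196.4 - j113.8 V
Step 2 — Sum components: V_total = -29.93 - j117.4 V.
Step 3 — Convert to polar: |V_total| = 121.1 V, ∠V_total = -104.3°.

V_total = 121.1∠-104.3° V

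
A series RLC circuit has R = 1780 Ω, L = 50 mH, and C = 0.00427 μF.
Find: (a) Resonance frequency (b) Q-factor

Step 1 — Resonance condition Im(Z)=0 gives ω₀ = 1/√(LC).
Step 2 — ω₀ = 1/√(0.05·4.27e-09) = 6.844e+04 rad/s.
Step 3 — f₀ = ω₀/(2π) = 1.089e+04 Hz.
Step 4 — Series Q: Q = ω₀L/R = 6.844e+04·0.05/1780 = 1.922.

(a) f₀ = 1.089e+04 Hz  (b) Q = 1.922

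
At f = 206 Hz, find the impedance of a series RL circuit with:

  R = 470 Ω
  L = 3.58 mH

Step 1 — Angular frequency: ω = 2π·f = 2π·206 = 1294 rad/s.
Step 2 — Component impedances:
  R: Z = R = 470 Ω
  L: Z = jωL = j·1294·0.00358 = 0 + j4.634 Ω
Step 3 — Series combination: Z_total = R + L = 470 + j4.634 Ω = 470∠0.6° Ω.

Z = 470 + j4.634 Ω = 470∠0.6° Ω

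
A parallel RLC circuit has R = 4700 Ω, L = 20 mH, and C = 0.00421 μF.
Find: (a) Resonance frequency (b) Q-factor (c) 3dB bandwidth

Step 1 — Resonance: ω₀ = 1/√(LC) = 1/√(0.02·4.21e-09) = 1.09e+05 rad/s.
Step 2 — f₀ = ω₀/(2π) = 1.734e+04 Hz.
Step 3 — Parallel Q: Q = R/(ω₀L) = 4700/(1.09e+05·0.02) = 2.156.
Step 4 — Bandwidth: Δω = ω₀/Q = 5.054e+04 rad/s; BW = Δω/(2π) = 8043 Hz.

(a) f₀ = 1.734e+04 Hz  (b) Q = 2.156  (c) BW = 8043 Hz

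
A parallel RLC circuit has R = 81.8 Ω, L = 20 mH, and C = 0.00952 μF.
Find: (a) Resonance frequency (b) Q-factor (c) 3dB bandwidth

Step 1 — Resonance: ω₀ = 1/√(LC) = 1/√(0.02·9.52e-09) = 7.247e+04 rad/s.
Step 2 — f₀ = ω₀/(2π) = 1.153e+04 Hz.
Step 3 — Parallel Q: Q = R/(ω₀L) = 81.8/(7.247e+04·0.02) = 0.05644.
Step 4 — Bandwidth: Δω = ω₀/Q = 1.284e+06 rad/s; BW = Δω/(2π) = 2.044e+05 Hz.

(a) f₀ = 1.153e+04 Hz  (b) Q = 0.05644  (c) BW = 2.044e+05 Hz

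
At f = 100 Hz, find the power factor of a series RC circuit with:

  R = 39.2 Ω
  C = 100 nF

Step 1 — Angular frequency: ω = 2π·f = 2π·100 = 628.3 rad/s.
Step 2 — Component impedances:
  R: Z = R = 39.2 Ω
  C: Z = 1/(jωC) = -j/(ω·C) = 0 - j1.592e+04 Ω
Step 3 — Series combination: Z_total = R + C = 39.2 - j1.592e+04 Ω = 1.592e+04∠-89.9° Ω.
Step 4 — Power factor: PF = cos(φ) = Re(Z)/|Z| = 39.2/15916 = 0.002463.
Step 5 — Type: Im(Z) = -1.592e+04 ⇒ leading (phase φ = -89.9°).

PF = 0.002463 (leading, φ = -89.9°)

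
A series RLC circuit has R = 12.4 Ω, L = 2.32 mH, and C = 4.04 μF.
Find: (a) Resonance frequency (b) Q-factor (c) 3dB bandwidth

Step 1 — Resonance: ω₀ = 1/√(LC) = 1/√(0.00232·4.04e-06) = 1.033e+04 rad/s.
Step 2 — f₀ = ω₀/(2π) = 1644 Hz.
Step 3 — Series Q: Q = ω₀L/R = 1.033e+04·0.00232/12.4 = 1.933.
Step 4 — Bandwidth: Δω = ω₀/Q = 5345 rad/s; BW = Δω/(2π) = 850.7 Hz.

(a) f₀ = 1644 Hz  (b) Q = 1.933  (c) BW = 850.7 Hz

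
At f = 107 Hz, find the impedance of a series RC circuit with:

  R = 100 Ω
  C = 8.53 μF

Step 1 — Angular frequency: ω = 2π·f = 2π·107 = 672.3 rad/s.
Step 2 — Component impedances:
  R: Z = R = 100 Ω
  C: Z = 1/(jωC) = -j/(ω·C) = 0 - j174.4 Ω
Step 3 — Series combination: Z_total = R + C = 100 - j174.4 Ω = 201∠-60.2° Ω.

Z = 100 - j174.4 Ω = 201∠-60.2° Ω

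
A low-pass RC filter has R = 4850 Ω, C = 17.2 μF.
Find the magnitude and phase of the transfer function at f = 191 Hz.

Step 1 — Angular frequency: ω = 2π·191 = 1200 rad/s.
Step 2 — Transfer function: H(jω) = 1/(1 + jωRC).
Step 3 — Denominator: 1 + jωRC = 1 + j·1200·4850·1.72e-05 = 1 + j100.1.
Step 4 — H = 9.977e-05 - j0.009988.
Step 5 — Magnitude: |H| = 0.009988 (-40.0 dB); phase: φ = -89.4°.

|H| = 0.009988 (-40.0 dB), φ = -89.4°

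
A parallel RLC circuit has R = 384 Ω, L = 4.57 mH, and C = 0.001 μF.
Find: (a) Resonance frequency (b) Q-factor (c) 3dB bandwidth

Step 1 — Resonance: ω₀ = 1/√(LC) = 1/√(0.00457·1e-09) = 4.678e+05 rad/s.
Step 2 — f₀ = ω₀/(2π) = 7.445e+04 Hz.
Step 3 — Parallel Q: Q = R/(ω₀L) = 384/(4.678e+05·0.00457) = 0.1796.
Step 4 — Bandwidth: Δω = ω₀/Q = 2.604e+06 rad/s; BW = Δω/(2π) = 4.145e+05 Hz.

(a) f₀ = 7.445e+04 Hz  (b) Q = 0.1796  (c) BW = 4.145e+05 Hz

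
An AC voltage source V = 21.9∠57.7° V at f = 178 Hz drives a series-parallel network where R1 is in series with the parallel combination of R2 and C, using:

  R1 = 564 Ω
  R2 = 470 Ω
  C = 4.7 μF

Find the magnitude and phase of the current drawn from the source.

Step 1 — Angular frequency: ω = 2π·f = 2π·178 = 1118 rad/s.
Step 2 — Component impedances:
  R1: Z = R = 564 Ω
  R2: Z = R = 470 Ω
  C: Z = 1/(jωC) = -j/(ω·C) = 0 - j190.2 Ω
Step 3 — Parallel branch: R2 || C = 1/(1/R2 + 1/C) = 66.16 - j163.5 Ω.
Step 4 — Series with R1: Z_total = R1 + (R2 || C) = 630.2 - j163.5 Ω = 651∠-14.5° Ω.
Step 5 — Source phasor: V = 21.9∠57.7° V = 11.7 + j18.51 V.
Step 6 — Ohm's law: I = V / Z_total = (11.7 + j18.51) / (630.2 - j163.5) = 0.01026 + j0.03204 A.
Step 7 — Convert to polar: |I| = 0.03364 A, ∠I = 72.2°.

I = 0.03364∠72.2° A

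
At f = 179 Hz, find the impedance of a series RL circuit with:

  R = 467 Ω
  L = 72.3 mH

Step 1 — Angular frequency: ω = 2π·f = 2π·179 = 1125 rad/s.
Step 2 — Component impedances:
  R: Z = R = 467 Ω
  L: Z = jωL = j·1125·0.0723 = 0 + j81.32 Ω
Step 3 — Series combination: Z_total = R + L = 467 + j81.32 Ω = 474∠9.9° Ω.

Z = 467 + j81.32 Ω = 474∠9.9° Ω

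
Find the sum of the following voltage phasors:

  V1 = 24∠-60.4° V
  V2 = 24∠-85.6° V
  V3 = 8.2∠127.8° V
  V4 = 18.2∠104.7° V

Step 1 — Convert each phasor to rectangular form:
  V1 = 24·(cos(-60.4°) + j·sin(-60.4°)) = 11.85 - j20.87 V
  V2 = 24·(cos(-85.6°) + j·sin(-85.6°)) = 1.841 - j23.93 V
  V3 = 8.2·(cos(127.8°) + j·sin(127.8°)) = -5.026 + j6.479 V
  V4 = 18.2·(cos(104.7°) + j·sin(104.7°)) = -4.618 + j17.6 V
Step 2 — Sum components: V_total = 4.052 - j20.71 V.
Step 3 — Convert to polar: |V_total| = 21.11 V, ∠V_total = -78.9°.

V_total = 21.11∠-78.9° V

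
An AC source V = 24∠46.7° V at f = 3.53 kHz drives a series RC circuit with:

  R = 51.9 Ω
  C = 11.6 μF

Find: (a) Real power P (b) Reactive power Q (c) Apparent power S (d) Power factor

Step 1 — Angular frequency: ω = 2π·f = 2π·3530 = 2.218e+04 rad/s.
Step 2 — Component impedances:
  R: Z = R = 51.9 Ω
  C: Z = 1/(jωC) = -j/(ω·C) = 0 - j3.887 Ω
Step 3 — Series combination: Z_total = R + C = 51.9 - j3.887 Ω = 52.05∠-4.3° Ω.
Step 4 — Source phasor: V = 24∠46.7° V = 16.46 + j17.47 V.
Step 5 — Current: I = V / Z = 0.2903 + j0.3583 A = 0.4611∠51.0° A.
Step 6 — Complex power: S = V·I* = 11.04 - j0.8265 VA.
Step 7 — Real power: P = Re(S) = 11.04 W.
Step 8 — Reactive power: Q = Im(S) = -0.8265 VAR.
Step 9 — Apparent power: |S| = 11.07 VA.
Step 10 — Power factor: PF = P/|S| = 0.9972 (leading).

(a) P = 11.04 W  (b) Q = -0.8265 VAR  (c) S = 11.07 VA  (d) PF = 0.9972 (leading)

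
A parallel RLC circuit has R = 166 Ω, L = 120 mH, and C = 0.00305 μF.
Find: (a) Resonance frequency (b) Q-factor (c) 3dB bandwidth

Step 1 — Resonance: ω₀ = 1/√(LC) = 1/√(0.12·3.05e-09) = 5.227e+04 rad/s.
Step 2 — f₀ = ω₀/(2π) = 8319 Hz.
Step 3 — Parallel Q: Q = R/(ω₀L) = 166/(5.227e+04·0.12) = 0.02646.
Step 4 — Bandwidth: Δω = ω₀/Q = 1.975e+06 rad/s; BW = Δω/(2π) = 3.143e+05 Hz.

(a) f₀ = 8319 Hz  (b) Q = 0.02646  (c) BW = 3.143e+05 Hz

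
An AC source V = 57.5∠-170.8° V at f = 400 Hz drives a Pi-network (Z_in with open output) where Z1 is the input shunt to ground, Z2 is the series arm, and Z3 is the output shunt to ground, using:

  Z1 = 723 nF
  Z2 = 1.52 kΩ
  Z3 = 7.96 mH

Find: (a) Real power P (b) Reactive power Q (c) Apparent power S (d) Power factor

Step 1 — Angular frequency: ω = 2π·f = 2π·400 = 2513 rad/s.
Step 2 — Component impedances:
  Z1: Z = 1/(jωC) = -j/(ω·C) = 0 - j550.3 Ω
  Z2: Z = R = 1520 Ω
  Z3: Z = jωL = j·2513·0.00796 = 0 + j20.01 Ω
Step 3 — With open output, the series arm Z2 and the output shunt Z3 appear in series to ground: Z2 + Z3 = 1520 + j20.01 Ω.
Step 4 — Parallel with input shunt Z1: Z_in = Z1 || (Z2 + Z3) = 177.6 - j488.4 Ω = 519.7∠-70.0° Ω.
Step 5 — Source phasor: V = 57.5∠-170.8° V = -56.76 - j9.193 V.
Step 6 — Current: I = V / Z = -0.02071 - j0.1087 A = 0.1107∠-100.8° A.
Step 7 — Complex power: S = V·I* = 2.175 - j5.979 VA.
Step 8 — Real power: P = Re(S) = 2.175 W.
Step 9 — Reactive power: Q = Im(S) = -5.979 VAR.
Step 10 — Apparent power: |S| = 6.362 VA.
Step 11 — Power factor: PF = P/|S| = 0.3418 (leading).

(a) P = 2.175 W  (b) Q = -5.979 VAR  (c) S = 6.362 VA  (d) PF = 0.3418 (leading)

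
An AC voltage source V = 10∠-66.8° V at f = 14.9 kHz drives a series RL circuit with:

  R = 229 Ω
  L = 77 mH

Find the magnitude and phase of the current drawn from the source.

Step 1 — Angular frequency: ω = 2π·f = 2π·1.49e+04 = 9.362e+04 rad/s.
Step 2 — Component impedances:
  R: Z = R = 229 Ω
  L: Z = jωL = j·9.362e+04·0.077 = 0 + j7209 Ω
Step 3 — Series combination: Z_total = R + L = 229 + j7209 Ω = 7212∠88.2° Ω.
Step 4 — Source phasor: V = 10∠-66.8° V = 3.939 - j9.191 V.
Step 5 — Ohm's law: I = V / Z_total = (3.939 - j9.191) / (229 + j7209) = -0.001256 - j0.0005864 A.
Step 6 — Convert to polar: |I| = 0.001387 A, ∠I = -155.0°.

I = 0.001387∠-155.0° A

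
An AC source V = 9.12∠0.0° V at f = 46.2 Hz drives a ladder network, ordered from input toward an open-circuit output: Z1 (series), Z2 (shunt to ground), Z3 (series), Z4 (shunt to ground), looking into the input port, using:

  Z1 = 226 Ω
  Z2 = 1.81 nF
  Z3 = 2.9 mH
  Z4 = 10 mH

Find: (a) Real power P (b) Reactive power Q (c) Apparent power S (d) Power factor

Step 1 — Angular frequency: ω = 2π·f = 2π·46.2 = 290.3 rad/s.
Step 2 — Component impedances:
  Z1: Z = R = 226 Ω
  Z2: Z = 1/(jωC) = -j/(ω·C) = 0 - j1.903e+06 Ω
  Z3: Z = jωL = j·290.3·0.0029 = 0 + j0.8418 Ω
  Z4: Z = jωL = j·290.3·0.01 = 0 + j2.903 Ω
Step 3 — Ladder network (open output): work backward from the far end, alternating series and parallel combinations. Z_in = 226 + j3.745 Ω = 226∠0.9° Ω.
Step 4 — Source phasor: V = 9.12∠0.0° V = 9.12 V.
Step 5 — Current: I = V / Z = 0.04034 - j0.0006685 A = 0.04035∠-0.9° A.
Step 6 — Complex power: S = V·I* = 0.3679 + j0.006096 VA.
Step 7 — Real power: P = Re(S) = 0.3679 W.
Step 8 — Reactive power: Q = Im(S) = 0.006096 VAR.
Step 9 — Apparent power: |S| = 0.368 VA.
Step 10 — Power factor: PF = P/|S| = 0.9999 (lagging).

(a) P = 0.3679 W  (b) Q = 0.006096 VAR  (c) S = 0.368 VA  (d) PF = 0.9999 (lagging)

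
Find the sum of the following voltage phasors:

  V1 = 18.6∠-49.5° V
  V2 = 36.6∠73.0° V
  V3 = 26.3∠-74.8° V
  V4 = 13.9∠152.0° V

Step 1 — Convert each phasor to rectangular form:
  V1 = 18.6·(cos(-49.5°) + j·sin(-49.5°)) = 12.08 - j14.14 V
  V2 = 36.6·(cos(73.0°) + j·sin(73.0°)) = 10.7 + j35 V
  V3 = 26.3·(cos(-74.8°) + j·sin(-74.8°)) = 6.896 - j25.38 V
  V4 = 13.9·(cos(152.0°) + j·sin(152.0°)) = -12.27 + j6.526 V
Step 2 — Sum components: V_total = 17.4 + j2.003 V.
Step 3 — Convert to polar: |V_total| = 17.52 V, ∠V_total = 6.6°.

V_total = 17.52∠6.6° V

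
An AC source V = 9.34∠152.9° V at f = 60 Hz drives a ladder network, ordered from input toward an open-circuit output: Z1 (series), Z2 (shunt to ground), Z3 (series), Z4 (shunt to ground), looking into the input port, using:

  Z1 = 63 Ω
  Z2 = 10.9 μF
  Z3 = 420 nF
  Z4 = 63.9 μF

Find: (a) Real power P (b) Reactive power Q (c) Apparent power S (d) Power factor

Step 1 — Angular frequency: ω = 2π·f = 2π·60 = 377 rad/s.
Step 2 — Component impedances:
  Z1: Z = R = 63 Ω
  Z2: Z = 1/(jωC) = -j/(ω·C) = 0 - j243.4 Ω
  Z3: Z = 1/(jωC) = -j/(ω·C) = 0 - j6316 Ω
  Z4: Z = 1/(jωC) = -j/(ω·C) = 0 - j41.51 Ω
Step 3 — Ladder network (open output): work backward from the far end, alternating series and parallel combinations. Z_in = 63 - j234.4 Ω = 242.7∠-75.0° Ω.
Step 4 — Source phasor: V = 9.34∠152.9° V = -8.315 + j4.255 V.
Step 5 — Current: I = V / Z = -0.02582 - j0.02853 A = 0.03848∠-132.1° A.
Step 6 — Complex power: S = V·I* = 0.0933 - j0.3471 VA.
Step 7 — Real power: P = Re(S) = 0.0933 W.
Step 8 — Reactive power: Q = Im(S) = -0.3471 VAR.
Step 9 — Apparent power: |S| = 0.3594 VA.
Step 10 — Power factor: PF = P/|S| = 0.2596 (leading).

(a) P = 0.0933 W  (b) Q = -0.3471 VAR  (c) S = 0.3594 VA  (d) PF = 0.2596 (leading)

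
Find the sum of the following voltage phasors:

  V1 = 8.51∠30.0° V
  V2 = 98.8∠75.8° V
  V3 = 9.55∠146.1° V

Step 1 — Convert each phasor to rectangular form:
  V1 = 8.51·(cos(30.0°) + j·sin(30.0°)) = 7.37 + j4.255 V
  V2 = 98.8·(cos(75.8°) + j·sin(75.8°)) = 24.24 + j95.78 V
  V3 = 9.55·(cos(146.1°) + j·sin(146.1°)) = -7.927 + j5.326 V
Step 2 — Sum components: V_total = 23.68 + j105.4 V.
Step 3 — Convert to polar: |V_total| = 108 V, ∠V_total = 77.3°.

V_total = 108∠77.3° V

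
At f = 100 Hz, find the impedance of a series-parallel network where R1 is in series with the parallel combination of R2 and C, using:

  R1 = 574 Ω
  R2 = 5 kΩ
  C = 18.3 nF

Step 1 — Angular frequency: ω = 2π·f = 2π·100 = 628.3 rad/s.
Step 2 — Component impedances:
  R1: Z = R = 574 Ω
  R2: Z = R = 5000 Ω
  C: Z = 1/(jωC) = -j/(ω·C) = 0 - j8.697e+04 Ω
Step 3 — Parallel branch: R2 || C = 1/(1/R2 + 1/C) = 4984 - j286.5 Ω.
Step 4 — Series with R1: Z_total = R1 + (R2 || C) = 5558 - j286.5 Ω = 5565∠-3.0° Ω.

Z = 5558 - j286.5 Ω = 5565∠-3.0° Ω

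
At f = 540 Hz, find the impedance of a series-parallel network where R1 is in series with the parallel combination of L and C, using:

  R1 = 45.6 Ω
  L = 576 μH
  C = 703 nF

Step 1 — Angular frequency: ω = 2π·f = 2π·540 = 3393 rad/s.
Step 2 — Component impedances:
  R1: Z = R = 45.6 Ω
  L: Z = jωL = j·3393·0.000576 = 0 + j1.954 Ω
  C: Z = 1/(jωC) = -j/(ω·C) = 0 - j419.2 Ω
Step 3 — Parallel branch: L || C = 1/(1/L + 1/C) = 0 + j1.963 Ω.
Step 4 — Series with R1: Z_total = R1 + (L || C) = 45.6 + j1.963 Ω = 45.64∠2.5° Ω.

Z = 45.6 + j1.963 Ω = 45.64∠2.5° Ω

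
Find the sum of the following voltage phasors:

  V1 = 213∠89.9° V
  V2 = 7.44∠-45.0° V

Step 1 — Convert each phasor to rectangular form:
  V1 = 213·(cos(89.9°) + j·sin(89.9°)) = 0.3718 + j213 V
  V2 = 7.44·(cos(-45.0°) + j·sin(-45.0°)) = 5.261 - j5.261 V
Step 2 — Sum components: V_total = 5.633 + j207.7 V.
Step 3 — Convert to polar: |V_total| = 207.8 V, ∠V_total = 88.4°.

V_total = 207.8∠88.4° V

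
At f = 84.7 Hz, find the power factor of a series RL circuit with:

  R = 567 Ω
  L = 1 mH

Step 1 — Angular frequency: ω = 2π·f = 2π·84.7 = 532.2 rad/s.
Step 2 — Component impedances:
  R: Z = R = 567 Ω
  L: Z = jωL = j·532.2·0.001 = 0 + j0.5322 Ω
Step 3 — Series combination: Z_total = R + L = 567 + j0.5322 Ω = 567∠0.1° Ω.
Step 4 — Power factor: PF = cos(φ) = Re(Z)/|Z| = 567/567 = 1.
Step 5 — Type: Im(Z) = 0.5322 ⇒ lagging (phase φ = 0.1°).

PF = 1 (lagging, φ = 0.1°)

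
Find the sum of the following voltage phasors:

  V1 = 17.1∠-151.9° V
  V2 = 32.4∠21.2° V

Step 1 — Convert each phasor to rectangular form:
  V1 = 17.1·(cos(-151.9°) + j·sin(-151.9°)) = -15.08 - j8.054 V
  V2 = 32.4·(cos(21.2°) + j·sin(21.2°)) = 30.21 + j11.72 V
Step 2 — Sum components: V_total = 15.12 + j3.662 V.
Step 3 — Convert to polar: |V_total| = 15.56 V, ∠V_total = 13.6°.

V_total = 15.56∠13.6° V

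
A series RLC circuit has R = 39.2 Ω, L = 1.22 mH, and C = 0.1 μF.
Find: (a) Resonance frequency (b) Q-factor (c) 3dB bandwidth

Step 1 — Resonance: ω₀ = 1/√(LC) = 1/√(0.00122·1e-07) = 9.054e+04 rad/s.
Step 2 — f₀ = ω₀/(2π) = 1.441e+04 Hz.
Step 3 — Series Q: Q = ω₀L/R = 9.054e+04·0.00122/39.2 = 2.818.
Step 4 — Bandwidth: Δω = ω₀/Q = 3.213e+04 rad/s; BW = Δω/(2π) = 5114 Hz.

(a) f₀ = 1.441e+04 Hz  (b) Q = 2.818  (c) BW = 5114 Hz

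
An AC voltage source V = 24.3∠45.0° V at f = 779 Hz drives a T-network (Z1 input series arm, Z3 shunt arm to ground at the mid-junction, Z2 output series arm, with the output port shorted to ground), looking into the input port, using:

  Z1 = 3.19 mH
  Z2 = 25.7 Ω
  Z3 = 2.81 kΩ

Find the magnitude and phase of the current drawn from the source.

Step 1 — Angular frequency: ω = 2π·f = 2π·779 = 4895 rad/s.
Step 2 — Component impedances:
  Z1: Z = jωL = j·4895·0.00319 = 0 + j15.61 Ω
  Z2: Z = R = 25.7 Ω
  Z3: Z = R = 2810 Ω
Step 3 — With the output port shorted to ground, the output series arm Z2 runs from the junction to ground; the shunt arm Z3 also runs from the junction to ground. They appear in parallel: Z3 || Z2 = 25.47 Ω.
Step 4 — Series with input arm Z1: Z_in = Z1 + (Z3 || Z2) = 25.47 + j15.61 Ω = 29.87∠31.5° Ω.
Step 5 — Source phasor: V = 24.3∠45.0° V = 17.18 + j17.18 V.
Step 6 — Ohm's law: I = V / Z_total = (17.18 + j17.18) / (25.47 + j15.61) = 0.791 + j0.1897 A.
Step 7 — Convert to polar: |I| = 0.8135 A, ∠I = 13.5°.

I = 0.8135∠13.5° A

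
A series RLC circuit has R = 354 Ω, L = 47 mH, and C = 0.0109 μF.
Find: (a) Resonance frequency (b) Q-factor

Step 1 — Resonance condition Im(Z)=0 gives ω₀ = 1/√(LC).
Step 2 — ω₀ = 1/√(0.047·1.09e-08) = 4.418e+04 rad/s.
Step 3 — f₀ = ω₀/(2π) = 7032 Hz.
Step 4 — Series Q: Q = ω₀L/R = 4.418e+04·0.047/354 = 5.866.

(a) f₀ = 7032 Hz  (b) Q = 5.866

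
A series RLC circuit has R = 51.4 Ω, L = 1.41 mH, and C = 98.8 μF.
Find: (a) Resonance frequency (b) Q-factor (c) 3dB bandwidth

Step 1 — Resonance condition Im(Z)=0 gives ω₀ = 1/√(LC).
Step 2 — ω₀ = 1/√(0.00141·9.88e-05) = 2679 rad/s.
Step 3 — f₀ = ω₀/(2π) = 426.4 Hz.
Step 4 — Series Q: Q = ω₀L/R = 2679·0.00141/51.4 = 0.0735.
Step 5 — 3dB bandwidth: Δω = ω₀/Q = 3.645e+04 rad/s; BW = Δω/(2π) = 5802 Hz.

(a) f₀ = 426.4 Hz  (b) Q = 0.0735  (c) BW = 5802 Hz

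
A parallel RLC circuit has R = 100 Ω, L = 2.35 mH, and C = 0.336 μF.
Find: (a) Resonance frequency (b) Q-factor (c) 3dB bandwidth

Step 1 — Resonance: ω₀ = 1/√(LC) = 1/√(0.00235·3.36e-07) = 3.559e+04 rad/s.
Step 2 — f₀ = ω₀/(2π) = 5664 Hz.
Step 3 — Parallel Q: Q = R/(ω₀L) = 100/(3.559e+04·0.00235) = 1.196.
Step 4 — Bandwidth: Δω = ω₀/Q = 2.976e+04 rad/s; BW = Δω/(2π) = 4737 Hz.

(a) f₀ = 5664 Hz  (b) Q = 1.196  (c) BW = 4737 Hz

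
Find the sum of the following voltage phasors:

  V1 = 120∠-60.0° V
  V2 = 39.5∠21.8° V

Step 1 — Convert each phasor to rectangular form:
  V1 = 120·(cos(-60.0°) + j·sin(-60.0°)) = 60 - j103.9 V
  V2 = 39.5·(cos(21.8°) + j·sin(21.8°)) = 36.68 + j14.67 V
Step 2 — Sum components: V_total = 96.68 - j89.25 V.
Step 3 — Convert to polar: |V_total| = 131.6 V, ∠V_total = -42.7°.

V_total = 131.6∠-42.7° V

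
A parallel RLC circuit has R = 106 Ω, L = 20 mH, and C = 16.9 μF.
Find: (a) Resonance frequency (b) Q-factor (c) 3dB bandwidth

Step 1 — Resonance: ω₀ = 1/√(LC) = 1/√(0.02·1.69e-05) = 1720 rad/s.
Step 2 — f₀ = ω₀/(2π) = 273.8 Hz.
Step 3 — Parallel Q: Q = R/(ω₀L) = 106/(1720·0.02) = 3.081.
Step 4 — Bandwidth: Δω = ω₀/Q = 558.2 rad/s; BW = Δω/(2π) = 88.84 Hz.

(a) f₀ = 273.8 Hz  (b) Q = 3.081  (c) BW = 88.84 Hz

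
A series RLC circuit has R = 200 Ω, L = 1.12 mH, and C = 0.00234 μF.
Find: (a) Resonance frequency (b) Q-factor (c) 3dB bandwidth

Step 1 — Resonance condition Im(Z)=0 gives ω₀ = 1/√(LC).
Step 2 — ω₀ = 1/√(0.00112·2.34e-09) = 6.177e+05 rad/s.
Step 3 — f₀ = ω₀/(2π) = 9.831e+04 Hz.
Step 4 — Series Q: Q = ω₀L/R = 6.177e+05·0.00112/200 = 3.459.
Step 5 — 3dB bandwidth: Δω = ω₀/Q = 1.786e+05 rad/s; BW = Δω/(2π) = 2.842e+04 Hz.

(a) f₀ = 9.831e+04 Hz  (b) Q = 3.459  (c) BW = 2.842e+04 Hz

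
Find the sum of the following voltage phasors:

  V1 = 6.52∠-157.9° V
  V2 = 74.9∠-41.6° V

Step 1 — Convert each phasor to rectangular form:
  V1 = 6.52·(cos(-157.9°) + j·sin(-157.9°)) = -6.041 - j2.453 V
  V2 = 74.9·(cos(-41.6°) + j·sin(-41.6°)) = 56.01 - j49.73 V
Step 2 — Sum components: V_total = 49.97 - j52.18 V.
Step 3 — Convert to polar: |V_total| = 72.25 V, ∠V_total = -46.2°.

V_total = 72.25∠-46.2° V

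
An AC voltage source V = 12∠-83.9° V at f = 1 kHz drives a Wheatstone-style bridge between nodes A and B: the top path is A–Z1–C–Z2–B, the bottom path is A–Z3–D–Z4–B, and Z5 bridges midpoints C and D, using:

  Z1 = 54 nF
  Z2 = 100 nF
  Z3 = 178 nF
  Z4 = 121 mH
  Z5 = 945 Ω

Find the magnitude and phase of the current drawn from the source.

Step 1 — Angular frequency: ω = 2π·f = 2π·1000 = 6283 rad/s.
Step 2 — Component impedances:
  Z1: Z = 1/(jωC) = -j/(ω·C) = 0 - j2947 Ω
  Z2: Z = 1/(jωC) = -j/(ω·C) = 0 - j1592 Ω
  Z3: Z = 1/(jωC) = -j/(ω·C) = 0 - j894.1 Ω
  Z4: Z = jωL = j·6283·0.121 = 0 + j760.3 Ω
  Z5: Z = R = 945 Ω
Step 3 — Bridge requires nodal analysis (the Z5 bridge couples midpoints C and D, so the two paths cannot be reduced to a simple series/parallel combination). Setting node B to ground and injecting 1 A at node A, the 3-node admittance system at A, C, D solves to V_A = Z_AB = 427.2 + j178.9 Ω = 463.1∠22.7° Ω.
Step 4 — Source phasor: V = 12∠-83.9° V = 1.275 - j11.93 V.
Step 5 — Ohm's law: I = V / Z_total = (1.275 - j11.93) / (427.2 + j178.9) = -0.007413 - j0.02483 A.
Step 6 — Convert to polar: |I| = 0.02591 A, ∠I = -106.6°.

I = 0.02591∠-106.6° A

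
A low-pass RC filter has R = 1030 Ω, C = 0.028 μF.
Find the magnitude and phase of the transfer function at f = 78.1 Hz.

Step 1 — Angular frequency: ω = 2π·78.1 = 490.7 rad/s.
Step 2 — Transfer function: H(jω) = 1/(1 + jωRC).
Step 3 — Denominator: 1 + jωRC = 1 + j·490.7·1030·2.8e-08 = 1 + j0.01415.
Step 4 — H = 0.9998 - j0.01415.
Step 5 — Magnitude: |H| = 0.9999 (-0.0 dB); phase: φ = -0.8°.

|H| = 0.9999 (-0.0 dB), φ = -0.8°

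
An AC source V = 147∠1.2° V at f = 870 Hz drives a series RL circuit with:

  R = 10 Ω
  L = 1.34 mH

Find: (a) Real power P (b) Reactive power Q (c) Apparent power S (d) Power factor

Step 1 — Angular frequency: ω = 2π·f = 2π·870 = 5466 rad/s.
Step 2 — Component impedances:
  R: Z = R = 10 Ω
  L: Z = jωL = j·5466·0.00134 = 0 + j7.325 Ω
Step 3 — Series combination: Z_total = R + L = 10 + j7.325 Ω = 12.4∠36.2° Ω.
Step 4 — Source phasor: V = 147∠1.2° V = 147 + j3.079 V.
Step 5 — Current: I = V / Z = 9.712 - j6.806 A = 11.86∠-35.0° A.
Step 6 — Complex power: S = V·I* = 1406 + j1030 VA.
Step 7 — Real power: P = Re(S) = 1406 W.
Step 8 — Reactive power: Q = Im(S) = 1030 VAR.
Step 9 — Apparent power: |S| = 1743 VA.
Step 10 — Power factor: PF = P/|S| = 0.8067 (lagging).

(a) P = 1406 W  (b) Q = 1030 VAR  (c) S = 1743 VA  (d) PF = 0.8067 (lagging)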